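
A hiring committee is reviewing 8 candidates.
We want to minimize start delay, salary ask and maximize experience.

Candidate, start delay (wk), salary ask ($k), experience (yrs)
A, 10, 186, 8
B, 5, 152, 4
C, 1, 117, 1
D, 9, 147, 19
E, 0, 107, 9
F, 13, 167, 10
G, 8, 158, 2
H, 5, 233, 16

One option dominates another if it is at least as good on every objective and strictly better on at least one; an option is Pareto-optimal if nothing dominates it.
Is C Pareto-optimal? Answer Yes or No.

E vs C: start delay 0≤1, salary ask 107≤117, experience 9≥1 — E is at least as good on every objective and strictly better on at least one, so E dominates C.

No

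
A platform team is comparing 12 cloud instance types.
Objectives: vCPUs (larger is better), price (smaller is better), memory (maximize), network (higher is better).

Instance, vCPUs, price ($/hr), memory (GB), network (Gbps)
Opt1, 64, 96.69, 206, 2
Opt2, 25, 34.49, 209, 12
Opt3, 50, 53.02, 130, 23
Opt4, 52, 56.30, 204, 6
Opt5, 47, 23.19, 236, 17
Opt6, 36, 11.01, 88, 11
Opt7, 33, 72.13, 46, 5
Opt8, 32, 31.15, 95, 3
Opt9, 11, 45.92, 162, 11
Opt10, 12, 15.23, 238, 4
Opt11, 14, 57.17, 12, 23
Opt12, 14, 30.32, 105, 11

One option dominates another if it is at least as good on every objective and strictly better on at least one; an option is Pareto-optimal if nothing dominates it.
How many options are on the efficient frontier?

6

Opt1: not dominated (best vCPUs).
Opt2: dominated by Opt5 (vCPUs 47≥25, price 23.19≤34.49, memory 236≥209, network 17≥12).
Opt3: not dominated.
Opt4: not dominated.
Opt5: not dominated.
Opt6: not dominated (best price).
Opt7: dominated by Opt3 (vCPUs 50≥33, price 53.02≤72.13, memory 130≥46, network 23≥5).
Opt8: dominated by Opt5 (vCPUs 47≥32, price 23.19≤31.15, memory 236≥95, network 17≥3).
Opt9: dominated by Opt2 (vCPUs 25≥11, price 34.49≤45.92, memory 209≥162, network 12≥11).
Opt10: not dominated (best memory).
Opt11: dominated by Opt3 (vCPUs 50≥14, price 53.02≤57.17, memory 130≥12, network 23≥23).
Opt12: dominated by Opt5 (vCPUs 47≥14, price 23.19≤30.32, memory 236≥105, network 17≥11).
Pareto-optimal: Opt1, Opt3, Opt4, Opt5, Opt6, Opt10 → 6.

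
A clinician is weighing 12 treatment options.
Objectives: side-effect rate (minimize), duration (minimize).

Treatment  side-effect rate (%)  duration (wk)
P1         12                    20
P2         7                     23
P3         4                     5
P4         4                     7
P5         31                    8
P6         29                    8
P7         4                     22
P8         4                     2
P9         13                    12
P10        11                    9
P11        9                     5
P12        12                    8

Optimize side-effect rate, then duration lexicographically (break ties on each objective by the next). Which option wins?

P8

First minimize side-effect rate: best is 4, kept {P3, P4, P7, P8}.
Then minimize duration: best is 2, kept {P8}.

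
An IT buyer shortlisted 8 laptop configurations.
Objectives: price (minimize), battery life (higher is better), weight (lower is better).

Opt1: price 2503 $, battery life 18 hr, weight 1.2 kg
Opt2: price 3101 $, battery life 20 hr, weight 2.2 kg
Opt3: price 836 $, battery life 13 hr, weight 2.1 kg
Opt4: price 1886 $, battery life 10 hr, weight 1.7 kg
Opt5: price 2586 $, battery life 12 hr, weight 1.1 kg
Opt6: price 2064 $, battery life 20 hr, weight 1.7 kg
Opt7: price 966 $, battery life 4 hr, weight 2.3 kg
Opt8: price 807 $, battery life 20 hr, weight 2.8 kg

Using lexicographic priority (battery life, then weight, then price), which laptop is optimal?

Opt6

First maximize battery life: best is 20, kept {Opt2, Opt6, Opt8}.
Then minimize weight: best is 1.7, kept {Opt6}.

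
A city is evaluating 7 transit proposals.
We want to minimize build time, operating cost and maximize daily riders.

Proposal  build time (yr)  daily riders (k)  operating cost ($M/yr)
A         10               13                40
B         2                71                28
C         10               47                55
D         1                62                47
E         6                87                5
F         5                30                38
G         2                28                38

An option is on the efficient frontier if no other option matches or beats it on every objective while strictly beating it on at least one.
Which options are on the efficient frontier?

A: dominated by B (build time 2≤10, daily riders 71≥13, operating cost 28≤40).
B: not dominated.
C: dominated by B (build time 2≤10, daily riders 71≥47, operating cost 28≤55).
D: not dominated (best build time).
E: not dominated (best daily riders).
F: dominated by B (build time 2≤5, daily riders 71≥30, operating cost 28≤38).
G: dominated by B (build time 2≤2, daily riders 71≥28, operating cost 28≤38).

B, D, E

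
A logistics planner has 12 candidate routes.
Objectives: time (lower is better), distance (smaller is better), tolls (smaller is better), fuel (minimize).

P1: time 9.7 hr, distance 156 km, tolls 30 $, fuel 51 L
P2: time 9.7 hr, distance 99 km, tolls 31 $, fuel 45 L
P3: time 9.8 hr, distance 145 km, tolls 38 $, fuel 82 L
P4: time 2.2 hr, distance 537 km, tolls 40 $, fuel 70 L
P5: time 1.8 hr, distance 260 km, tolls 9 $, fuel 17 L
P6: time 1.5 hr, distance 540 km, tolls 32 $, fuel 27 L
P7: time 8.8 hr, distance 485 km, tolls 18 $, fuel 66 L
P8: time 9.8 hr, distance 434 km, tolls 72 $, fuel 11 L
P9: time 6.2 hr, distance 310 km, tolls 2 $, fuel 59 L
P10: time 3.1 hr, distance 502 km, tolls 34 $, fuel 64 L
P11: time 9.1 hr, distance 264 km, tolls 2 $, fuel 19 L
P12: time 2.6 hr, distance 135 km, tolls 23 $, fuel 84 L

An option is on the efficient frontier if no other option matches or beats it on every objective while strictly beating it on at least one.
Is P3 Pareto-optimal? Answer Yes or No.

No

P2 vs P3: time 9.7≤9.8, distance 99≤145, tolls 31≤38, fuel 45≤82 — P2 is at least as good on every objective and strictly better on at least one, so P2 dominates P3.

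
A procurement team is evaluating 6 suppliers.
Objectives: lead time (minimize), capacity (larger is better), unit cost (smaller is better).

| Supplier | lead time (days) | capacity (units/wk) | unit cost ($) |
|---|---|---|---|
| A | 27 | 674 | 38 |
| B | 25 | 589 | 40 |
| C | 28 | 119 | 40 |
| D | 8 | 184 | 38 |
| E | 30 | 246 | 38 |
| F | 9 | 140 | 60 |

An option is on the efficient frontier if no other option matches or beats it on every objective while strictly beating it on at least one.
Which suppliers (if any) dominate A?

B: worse on capacity (589 vs 674).
C: worse on lead time (28 vs 27).
D: worse on capacity (184 vs 674).
E: worse on lead time (30 vs 27).
F: worse on capacity (140 vs 674).
No option dominates A.

none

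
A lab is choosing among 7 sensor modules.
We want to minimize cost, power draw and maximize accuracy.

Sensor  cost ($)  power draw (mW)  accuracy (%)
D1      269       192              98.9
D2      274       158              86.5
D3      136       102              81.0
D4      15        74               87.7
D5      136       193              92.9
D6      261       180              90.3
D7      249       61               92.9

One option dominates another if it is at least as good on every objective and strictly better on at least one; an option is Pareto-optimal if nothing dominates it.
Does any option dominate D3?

D4 vs D3: cost 15≤136, power draw 74≤102, accuracy 87.7≥81.0 — D4 is at least as good on every objective and strictly better on at least one, so D4 dominates D3.

Yes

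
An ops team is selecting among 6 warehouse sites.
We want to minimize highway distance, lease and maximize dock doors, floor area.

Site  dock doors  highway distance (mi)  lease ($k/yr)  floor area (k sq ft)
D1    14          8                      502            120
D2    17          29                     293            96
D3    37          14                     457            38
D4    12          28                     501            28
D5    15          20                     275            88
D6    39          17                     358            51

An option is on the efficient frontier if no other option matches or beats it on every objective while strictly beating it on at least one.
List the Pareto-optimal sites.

D1, D2, D3, D5, D6

D1: not dominated (best highway distance).
D2: not dominated.
D3: not dominated.
D4: dominated by D3 (dock doors 37≥12, highway distance 14≤28, lease 457≤501, floor area 38≥28).
D5: not dominated (best lease).
D6: not dominated (best dock doors).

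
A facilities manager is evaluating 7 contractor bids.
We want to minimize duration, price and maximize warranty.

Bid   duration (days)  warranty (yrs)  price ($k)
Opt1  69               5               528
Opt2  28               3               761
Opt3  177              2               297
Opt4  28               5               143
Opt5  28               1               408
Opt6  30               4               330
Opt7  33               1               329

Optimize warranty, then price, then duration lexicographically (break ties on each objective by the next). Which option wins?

Opt4

First maximize warranty: best is 5, kept {Opt1, Opt4}.
Then minimize price: best is 143, kept {Opt4}.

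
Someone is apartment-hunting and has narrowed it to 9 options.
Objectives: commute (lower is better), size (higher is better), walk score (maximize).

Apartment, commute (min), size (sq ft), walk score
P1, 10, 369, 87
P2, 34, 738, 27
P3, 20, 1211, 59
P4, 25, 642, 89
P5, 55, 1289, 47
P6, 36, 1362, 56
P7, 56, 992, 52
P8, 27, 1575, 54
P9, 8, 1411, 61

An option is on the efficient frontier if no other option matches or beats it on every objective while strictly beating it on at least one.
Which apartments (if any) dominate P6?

P9

P9: commute 8≤36, size 1411≥1362, walk score 61≥56 — dominates P6.
Others (P1, P2, P3, P4, P5, P7, P8) are each worse than P6 on at least one objective.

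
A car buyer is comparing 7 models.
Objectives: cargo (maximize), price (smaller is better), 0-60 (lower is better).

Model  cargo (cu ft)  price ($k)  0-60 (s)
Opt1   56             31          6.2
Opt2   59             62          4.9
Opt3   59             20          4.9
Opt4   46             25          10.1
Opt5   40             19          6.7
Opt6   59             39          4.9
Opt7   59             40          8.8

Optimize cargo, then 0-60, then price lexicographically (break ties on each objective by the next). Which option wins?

First maximize cargo: best is 59, kept {Opt2, Opt3, Opt6, Opt7}.
Then minimize 0-60: best is 4.9, kept {Opt2, Opt3, Opt6}.
Then minimize price: best is 20, kept {Opt3}.

Opt3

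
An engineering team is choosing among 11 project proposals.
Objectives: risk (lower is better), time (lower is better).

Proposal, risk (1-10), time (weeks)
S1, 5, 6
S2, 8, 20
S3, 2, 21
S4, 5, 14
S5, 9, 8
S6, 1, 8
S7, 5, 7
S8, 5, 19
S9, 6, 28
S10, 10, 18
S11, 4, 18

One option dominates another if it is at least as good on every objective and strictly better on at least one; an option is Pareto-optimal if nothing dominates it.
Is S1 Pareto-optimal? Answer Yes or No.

S2: worse on risk (8 vs 5).
S3: worse on time (21 vs 6).
S4: worse on time (14 vs 6).
S5: worse on risk (9 vs 5).
S6: worse on time (8 vs 6).
S7: worse on time (7 vs 6).
S8: worse on time (19 vs 6).
S9: worse on risk (6 vs 5).
S10: worse on risk (10 vs 5).
S11: worse on time (18 vs 6).
No option is at least as good as S1 on every objective and strictly better on one.

Yes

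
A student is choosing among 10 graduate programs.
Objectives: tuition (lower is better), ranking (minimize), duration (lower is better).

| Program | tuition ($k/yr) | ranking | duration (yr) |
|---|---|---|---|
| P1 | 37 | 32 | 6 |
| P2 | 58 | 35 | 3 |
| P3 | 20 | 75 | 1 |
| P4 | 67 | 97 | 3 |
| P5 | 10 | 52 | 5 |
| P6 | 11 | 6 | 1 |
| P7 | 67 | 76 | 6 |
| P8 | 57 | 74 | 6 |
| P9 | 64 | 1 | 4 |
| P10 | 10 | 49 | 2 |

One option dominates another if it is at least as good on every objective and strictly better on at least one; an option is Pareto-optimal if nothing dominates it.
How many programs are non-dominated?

3

P1: dominated by P6 (tuition 11≤37, ranking 6≤32, duration 1≤6).
P2: dominated by P6 (tuition 11≤58, ranking 6≤35, duration 1≤3).
P3: dominated by P6 (tuition 11≤20, ranking 6≤75, duration 1≤1).
P4: dominated by P2 (tuition 58≤67, ranking 35≤97, duration 3≤3).
P5: dominated by P10 (tuition 10≤10, ranking 49≤52, duration 2≤5).
P6: not dominated.
P7: dominated by P1 (tuition 37≤67, ranking 32≤76, duration 6≤6).
P8: dominated by P1 (tuition 37≤57, ranking 32≤74, duration 6≤6).
P9: not dominated (best ranking).
P10: not dominated.
Pareto-optimal: P6, P9, P10 → 3.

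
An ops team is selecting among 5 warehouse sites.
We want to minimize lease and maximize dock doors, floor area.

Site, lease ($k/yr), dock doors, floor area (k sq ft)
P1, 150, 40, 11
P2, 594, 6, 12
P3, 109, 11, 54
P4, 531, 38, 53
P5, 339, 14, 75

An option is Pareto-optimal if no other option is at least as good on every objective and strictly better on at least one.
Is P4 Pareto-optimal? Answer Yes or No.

Yes

P1: worse on floor area (11 vs 53).
P2: worse on lease (594 vs 531).
P3: worse on dock doors (11 vs 38).
P5: worse on dock doors (14 vs 38).
No option is at least as good as P4 on every objective and strictly better on one.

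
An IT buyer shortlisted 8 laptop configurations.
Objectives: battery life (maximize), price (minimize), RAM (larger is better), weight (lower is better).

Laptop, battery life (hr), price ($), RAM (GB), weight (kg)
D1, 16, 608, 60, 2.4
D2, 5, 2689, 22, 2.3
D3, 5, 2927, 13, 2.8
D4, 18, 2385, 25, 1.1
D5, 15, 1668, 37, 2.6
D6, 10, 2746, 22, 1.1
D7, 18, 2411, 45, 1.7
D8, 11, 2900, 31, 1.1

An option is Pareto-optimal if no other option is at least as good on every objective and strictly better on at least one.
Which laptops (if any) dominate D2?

D4: battery life 18≥5, price 2385≤2689, RAM 25≥22, weight 1.1≤2.3 — dominates D2.
D7: battery life 18≥5, price 2411≤2689, RAM 45≥22, weight 1.7≤2.3 — dominates D2.
Others (D1, D3, D5, D6, D8) are each worse than D2 on at least one objective.

D4, D7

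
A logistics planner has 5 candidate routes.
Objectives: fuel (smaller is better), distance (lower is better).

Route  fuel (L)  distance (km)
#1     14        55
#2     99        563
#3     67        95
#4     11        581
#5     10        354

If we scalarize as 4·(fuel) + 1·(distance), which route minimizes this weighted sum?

#1: 4·14 + 1·55 = 111
#2: 4·99 + 1·563 = 959
#3: 4·67 + 1·95 = 363
#4: 4·11 + 1·581 = 625
#5: 4·10 + 1·354 = 394
Lowest: #1 at 111.

#1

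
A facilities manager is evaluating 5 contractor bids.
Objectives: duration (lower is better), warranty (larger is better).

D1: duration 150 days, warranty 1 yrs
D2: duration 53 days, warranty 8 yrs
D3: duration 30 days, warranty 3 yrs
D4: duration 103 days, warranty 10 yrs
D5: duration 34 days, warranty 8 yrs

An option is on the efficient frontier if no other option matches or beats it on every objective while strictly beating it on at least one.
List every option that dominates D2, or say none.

D5

D5: duration 34≤53, warranty 8≥8 — dominates D2.
Others (D1, D3, D4) are each worse than D2 on at least one objective.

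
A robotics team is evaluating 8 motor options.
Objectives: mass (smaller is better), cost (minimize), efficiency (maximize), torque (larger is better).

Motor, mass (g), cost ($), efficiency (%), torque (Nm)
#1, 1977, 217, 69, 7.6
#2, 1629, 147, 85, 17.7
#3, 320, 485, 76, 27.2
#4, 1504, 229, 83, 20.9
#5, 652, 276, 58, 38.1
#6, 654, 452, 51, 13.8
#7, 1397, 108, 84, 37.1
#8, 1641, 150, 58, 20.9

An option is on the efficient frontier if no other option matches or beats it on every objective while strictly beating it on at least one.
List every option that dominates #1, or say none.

#2, #7

#2: mass 1629≤1977, cost 147≤217, efficiency 85≥69, torque 17.7≥7.6 — dominates #1.
#7: mass 1397≤1977, cost 108≤217, efficiency 84≥69, torque 37.1≥7.6 — dominates #1.
Others (#3, #4, #5, #6, #8) are each worse than #1 on at least one objective.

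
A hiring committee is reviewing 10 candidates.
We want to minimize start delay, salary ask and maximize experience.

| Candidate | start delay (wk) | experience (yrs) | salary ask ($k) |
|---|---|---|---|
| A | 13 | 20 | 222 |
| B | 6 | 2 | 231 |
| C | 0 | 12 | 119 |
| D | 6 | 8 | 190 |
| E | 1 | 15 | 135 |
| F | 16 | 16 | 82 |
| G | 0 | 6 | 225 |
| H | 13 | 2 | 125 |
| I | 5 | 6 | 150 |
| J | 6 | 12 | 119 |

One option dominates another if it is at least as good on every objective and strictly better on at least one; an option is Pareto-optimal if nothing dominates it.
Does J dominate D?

J vs D: start delay 6≤6, experience 12≥8, salary ask 119≤190 — J is at least as good on every objective with at least one strict improvement.

Yes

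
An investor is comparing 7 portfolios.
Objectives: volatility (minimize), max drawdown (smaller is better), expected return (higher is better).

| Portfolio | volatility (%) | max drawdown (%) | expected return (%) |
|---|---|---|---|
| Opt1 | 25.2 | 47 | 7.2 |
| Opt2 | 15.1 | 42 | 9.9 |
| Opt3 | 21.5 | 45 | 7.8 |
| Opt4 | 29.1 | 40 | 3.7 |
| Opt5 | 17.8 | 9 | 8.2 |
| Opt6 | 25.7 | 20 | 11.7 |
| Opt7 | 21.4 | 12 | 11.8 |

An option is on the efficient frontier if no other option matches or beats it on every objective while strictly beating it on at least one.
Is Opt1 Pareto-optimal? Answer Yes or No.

No

Opt2 vs Opt1: volatility 15.1≤25.2, max drawdown 42≤47, expected return 9.9≥7.2 — Opt2 is at least as good on every objective and strictly better on at least one, so Opt2 dominates Opt1.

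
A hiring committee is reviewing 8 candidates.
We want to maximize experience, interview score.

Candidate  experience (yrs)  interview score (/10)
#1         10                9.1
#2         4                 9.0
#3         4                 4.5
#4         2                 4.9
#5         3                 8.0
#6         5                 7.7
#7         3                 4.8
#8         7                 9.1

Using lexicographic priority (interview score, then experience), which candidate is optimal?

#1

First maximize interview score: best is 9.1, kept {#1, #8}.
Then maximize experience: best is 10, kept {#1}.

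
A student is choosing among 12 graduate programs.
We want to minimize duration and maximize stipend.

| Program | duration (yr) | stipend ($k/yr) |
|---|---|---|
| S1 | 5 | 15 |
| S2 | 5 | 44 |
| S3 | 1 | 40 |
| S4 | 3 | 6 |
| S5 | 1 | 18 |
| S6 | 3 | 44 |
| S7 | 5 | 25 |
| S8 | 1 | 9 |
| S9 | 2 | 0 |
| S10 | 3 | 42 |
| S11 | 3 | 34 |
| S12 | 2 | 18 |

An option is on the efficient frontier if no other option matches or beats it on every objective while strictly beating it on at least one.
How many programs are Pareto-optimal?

S1: dominated by S2 (duration 5≤5, stipend 44≥15).
S2: dominated by S6 (duration 3≤5, stipend 44≥44).
S3: not dominated.
S4: dominated by S3 (duration 1≤3, stipend 40≥6).
S5: dominated by S3 (duration 1≤1, stipend 40≥18).
S6: not dominated.
S7: dominated by S2 (duration 5≤5, stipend 44≥25).
S8: dominated by S3 (duration 1≤1, stipend 40≥9).
S9: dominated by S3 (duration 1≤2, stipend 40≥0).
S10: dominated by S6 (duration 3≤3, stipend 44≥42).
S11: dominated by S3 (duration 1≤3, stipend 40≥34).
S12: dominated by S3 (duration 1≤2, stipend 40≥18).
Pareto-optimal: S3, S6 → 2.

2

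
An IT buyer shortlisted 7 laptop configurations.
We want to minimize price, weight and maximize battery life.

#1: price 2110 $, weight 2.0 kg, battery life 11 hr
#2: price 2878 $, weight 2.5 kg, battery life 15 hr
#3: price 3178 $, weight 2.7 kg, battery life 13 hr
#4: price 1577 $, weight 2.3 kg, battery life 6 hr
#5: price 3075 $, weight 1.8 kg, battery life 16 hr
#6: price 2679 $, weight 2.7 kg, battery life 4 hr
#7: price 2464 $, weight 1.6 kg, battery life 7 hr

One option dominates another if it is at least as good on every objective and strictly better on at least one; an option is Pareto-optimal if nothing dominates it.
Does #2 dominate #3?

#2 vs #3: price 2878≤3178, weight 2.5≤2.7, battery life 15≥13 — #2 is at least as good on every objective with at least one strict improvement.

Yes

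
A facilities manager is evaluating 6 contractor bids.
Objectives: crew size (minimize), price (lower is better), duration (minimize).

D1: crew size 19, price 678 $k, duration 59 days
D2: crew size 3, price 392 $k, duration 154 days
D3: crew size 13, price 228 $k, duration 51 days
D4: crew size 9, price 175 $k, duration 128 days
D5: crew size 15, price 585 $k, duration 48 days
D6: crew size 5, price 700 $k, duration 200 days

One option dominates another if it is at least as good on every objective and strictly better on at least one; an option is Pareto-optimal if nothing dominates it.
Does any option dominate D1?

D3 vs D1: crew size 13≤19, price 228≤678, duration 51≤59 — D3 is at least as good on every objective and strictly better on at least one, so D3 dominates D1.

Yes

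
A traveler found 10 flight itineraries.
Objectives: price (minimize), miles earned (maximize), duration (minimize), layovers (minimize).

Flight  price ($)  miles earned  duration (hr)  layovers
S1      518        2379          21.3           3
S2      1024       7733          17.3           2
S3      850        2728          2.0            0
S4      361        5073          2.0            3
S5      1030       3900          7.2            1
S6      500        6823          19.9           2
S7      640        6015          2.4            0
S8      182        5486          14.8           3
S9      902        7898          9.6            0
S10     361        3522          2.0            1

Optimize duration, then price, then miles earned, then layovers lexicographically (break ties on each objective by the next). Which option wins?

S4

First minimize duration: best is 2.0, kept {S3, S4, S10}.
Then minimize price: best is 361, kept {S4, S10}.
Then maximize miles earned: best is 5073, kept {S4}.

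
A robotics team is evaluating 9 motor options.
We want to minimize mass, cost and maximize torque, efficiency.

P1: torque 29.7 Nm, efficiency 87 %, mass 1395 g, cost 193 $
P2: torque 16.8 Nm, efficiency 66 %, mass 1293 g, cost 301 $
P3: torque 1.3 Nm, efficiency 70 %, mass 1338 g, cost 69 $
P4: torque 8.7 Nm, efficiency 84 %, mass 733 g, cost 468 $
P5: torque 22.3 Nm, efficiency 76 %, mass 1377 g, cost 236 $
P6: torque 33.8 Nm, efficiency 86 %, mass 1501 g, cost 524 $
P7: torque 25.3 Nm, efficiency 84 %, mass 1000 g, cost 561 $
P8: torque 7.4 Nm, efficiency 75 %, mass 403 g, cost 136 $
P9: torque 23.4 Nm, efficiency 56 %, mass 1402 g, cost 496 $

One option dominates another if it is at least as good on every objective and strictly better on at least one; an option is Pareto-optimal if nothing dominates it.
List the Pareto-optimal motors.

P1, P2, P3, P4, P5, P6, P7, P8

P1: not dominated (best efficiency).
P2: not dominated.
P3: not dominated (best cost).
P4: not dominated.
P5: not dominated.
P6: not dominated (best torque).
P7: not dominated.
P8: not dominated (best mass).
P9: dominated by P1 (torque 29.7≥23.4, efficiency 87≥56, mass 1395≤1402, cost 193≤496).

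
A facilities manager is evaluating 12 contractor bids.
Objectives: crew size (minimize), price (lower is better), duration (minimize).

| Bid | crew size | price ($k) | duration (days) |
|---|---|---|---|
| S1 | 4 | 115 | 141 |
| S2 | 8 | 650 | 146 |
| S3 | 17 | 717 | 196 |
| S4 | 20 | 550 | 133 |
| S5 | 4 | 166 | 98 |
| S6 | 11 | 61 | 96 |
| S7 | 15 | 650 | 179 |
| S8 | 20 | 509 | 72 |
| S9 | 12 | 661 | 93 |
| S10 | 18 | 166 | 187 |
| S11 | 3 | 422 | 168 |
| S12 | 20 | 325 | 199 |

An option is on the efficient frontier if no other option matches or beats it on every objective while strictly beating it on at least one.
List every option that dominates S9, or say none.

none

S1: worse on duration (141 vs 93).
S2: worse on duration (146 vs 93).
S3: worse on crew size (17 vs 12).
S4: worse on crew size (20 vs 12).
S5: worse on duration (98 vs 93).
S6: worse on duration (96 vs 93).
S7: worse on crew size (15 vs 12).
S8: worse on crew size (20 vs 12).
S10: worse on crew size (18 vs 12).
S11: worse on duration (168 vs 93).
S12: worse on crew size (20 vs 12).
No option dominates S9.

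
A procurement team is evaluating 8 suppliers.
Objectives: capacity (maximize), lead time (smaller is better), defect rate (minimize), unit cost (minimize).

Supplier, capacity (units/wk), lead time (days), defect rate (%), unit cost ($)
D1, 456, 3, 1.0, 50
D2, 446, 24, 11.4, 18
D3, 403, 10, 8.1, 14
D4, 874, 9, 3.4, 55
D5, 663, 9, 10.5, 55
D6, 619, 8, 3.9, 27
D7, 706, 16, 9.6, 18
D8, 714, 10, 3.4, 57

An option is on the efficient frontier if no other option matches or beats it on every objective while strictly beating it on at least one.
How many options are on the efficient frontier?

D1: not dominated (best lead time).
D2: dominated by D7 (capacity 706≥446, lead time 16≤24, defect rate 9.6≤11.4, unit cost 18≤18).
D3: not dominated (best unit cost).
D4: not dominated (best capacity).
D5: dominated by D4 (capacity 874≥663, lead time 9≤9, defect rate 3.4≤10.5, unit cost 55≤55).
D6: not dominated.
D7: not dominated.
D8: dominated by D4 (capacity 874≥714, lead time 9≤10, defect rate 3.4≤3.4, unit cost 55≤57).
Pareto-optimal: D1, D3, D4, D6, D7 → 5.

5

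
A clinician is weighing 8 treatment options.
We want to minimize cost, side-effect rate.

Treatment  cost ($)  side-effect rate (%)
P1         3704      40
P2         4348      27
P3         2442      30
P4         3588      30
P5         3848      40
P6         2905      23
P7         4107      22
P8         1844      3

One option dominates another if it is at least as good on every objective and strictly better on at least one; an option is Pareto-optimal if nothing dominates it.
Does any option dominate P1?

Yes

P3 vs P1: cost 2442≤3704, side-effect rate 30≤40 — P3 is at least as good on every objective and strictly better on at least one, so P3 dominates P1.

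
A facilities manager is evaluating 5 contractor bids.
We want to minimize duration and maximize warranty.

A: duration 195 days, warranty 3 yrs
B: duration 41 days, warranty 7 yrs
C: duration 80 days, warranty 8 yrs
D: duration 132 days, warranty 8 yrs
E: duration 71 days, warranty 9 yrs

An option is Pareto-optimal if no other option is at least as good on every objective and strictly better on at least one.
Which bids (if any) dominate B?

A: worse on duration (195 vs 41).
C: worse on duration (80 vs 41).
D: worse on duration (132 vs 41).
E: worse on duration (71 vs 41).
No option dominates B.

none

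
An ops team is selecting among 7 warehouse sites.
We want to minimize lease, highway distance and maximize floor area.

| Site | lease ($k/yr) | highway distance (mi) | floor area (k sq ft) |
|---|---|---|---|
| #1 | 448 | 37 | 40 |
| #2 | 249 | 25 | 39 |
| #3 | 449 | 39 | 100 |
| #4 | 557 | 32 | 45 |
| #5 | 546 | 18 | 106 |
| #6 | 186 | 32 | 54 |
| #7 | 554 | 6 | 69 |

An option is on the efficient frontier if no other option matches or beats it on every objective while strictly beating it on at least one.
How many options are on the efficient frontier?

#1: dominated by #6 (lease 186≤448, highway distance 32≤37, floor area 54≥40).
#2: not dominated.
#3: not dominated.
#4: dominated by #5 (lease 546≤557, highway distance 18≤32, floor area 106≥45).
#5: not dominated (best floor area).
#6: not dominated (best lease).
#7: not dominated (best highway distance).
Pareto-optimal: #2, #3, #5, #6, #7 → 5.

5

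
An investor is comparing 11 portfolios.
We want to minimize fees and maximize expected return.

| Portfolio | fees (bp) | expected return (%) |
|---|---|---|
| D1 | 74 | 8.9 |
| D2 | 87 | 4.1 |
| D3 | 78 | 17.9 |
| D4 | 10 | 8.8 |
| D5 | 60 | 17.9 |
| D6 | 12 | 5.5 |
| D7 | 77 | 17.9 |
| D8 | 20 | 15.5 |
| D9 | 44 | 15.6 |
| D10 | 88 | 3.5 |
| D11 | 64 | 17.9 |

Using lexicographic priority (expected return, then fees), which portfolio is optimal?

D5

First maximize expected return: best is 17.9, kept {D3, D5, D7, D11}.
Then minimize fees: best is 60, kept {D5}.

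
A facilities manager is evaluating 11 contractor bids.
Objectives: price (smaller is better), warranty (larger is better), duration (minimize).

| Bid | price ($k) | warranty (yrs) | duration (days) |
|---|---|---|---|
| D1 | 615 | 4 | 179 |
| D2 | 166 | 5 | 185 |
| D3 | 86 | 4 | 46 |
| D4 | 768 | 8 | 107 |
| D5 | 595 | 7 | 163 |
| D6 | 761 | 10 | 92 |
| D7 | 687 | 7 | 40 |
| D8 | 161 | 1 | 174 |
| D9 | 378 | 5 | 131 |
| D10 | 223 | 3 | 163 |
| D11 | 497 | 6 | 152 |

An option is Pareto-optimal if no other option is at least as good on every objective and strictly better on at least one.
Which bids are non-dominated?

D1: dominated by D3 (price 86≤615, warranty 4≥4, duration 46≤179).
D2: not dominated.
D3: not dominated (best price).
D4: dominated by D6 (price 761≤768, warranty 10≥8, duration 92≤107).
D5: not dominated.
D6: not dominated (best warranty).
D7: not dominated (best duration).
D8: dominated by D3 (price 86≤161, warranty 4≥1, duration 46≤174).
D9: not dominated.
D10: dominated by D3 (price 86≤223, warranty 4≥3, duration 46≤163).
D11: not dominated.

D2, D3, D5, D6, D7, D9, D11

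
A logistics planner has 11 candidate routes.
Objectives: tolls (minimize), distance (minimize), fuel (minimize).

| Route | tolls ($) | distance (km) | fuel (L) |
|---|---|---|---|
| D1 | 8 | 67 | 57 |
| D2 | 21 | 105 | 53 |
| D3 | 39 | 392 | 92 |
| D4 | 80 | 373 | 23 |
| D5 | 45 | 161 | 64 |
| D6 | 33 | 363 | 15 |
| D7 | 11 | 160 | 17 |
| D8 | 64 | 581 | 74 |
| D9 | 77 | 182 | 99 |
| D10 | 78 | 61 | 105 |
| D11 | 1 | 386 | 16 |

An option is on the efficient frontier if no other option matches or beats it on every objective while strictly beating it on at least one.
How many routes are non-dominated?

6

D1: not dominated.
D2: not dominated.
D3: dominated by D1 (tolls 8≤39, distance 67≤392, fuel 57≤92).
D4: dominated by D6 (tolls 33≤80, distance 363≤373, fuel 15≤23).
D5: dominated by D1 (tolls 8≤45, distance 67≤161, fuel 57≤64).
D6: not dominated (best fuel).
D7: not dominated.
D8: dominated by D1 (tolls 8≤64, distance 67≤581, fuel 57≤74).
D9: dominated by D1 (tolls 8≤77, distance 67≤182, fuel 57≤99).
D10: not dominated (best distance).
D11: not dominated (best tolls).
Pareto-optimal: D1, D2, D6, D7, D10, D11 → 6.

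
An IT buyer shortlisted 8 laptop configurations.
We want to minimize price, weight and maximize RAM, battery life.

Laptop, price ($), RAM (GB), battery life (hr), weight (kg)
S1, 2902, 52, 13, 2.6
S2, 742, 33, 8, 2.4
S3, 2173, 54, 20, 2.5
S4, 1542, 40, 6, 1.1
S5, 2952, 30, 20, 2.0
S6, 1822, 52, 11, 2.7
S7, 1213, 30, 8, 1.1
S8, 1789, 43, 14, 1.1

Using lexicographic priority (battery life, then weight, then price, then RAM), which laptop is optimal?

First maximize battery life: best is 20, kept {S3, S5}.
Then minimize weight: best is 2.0, kept {S5}.

S5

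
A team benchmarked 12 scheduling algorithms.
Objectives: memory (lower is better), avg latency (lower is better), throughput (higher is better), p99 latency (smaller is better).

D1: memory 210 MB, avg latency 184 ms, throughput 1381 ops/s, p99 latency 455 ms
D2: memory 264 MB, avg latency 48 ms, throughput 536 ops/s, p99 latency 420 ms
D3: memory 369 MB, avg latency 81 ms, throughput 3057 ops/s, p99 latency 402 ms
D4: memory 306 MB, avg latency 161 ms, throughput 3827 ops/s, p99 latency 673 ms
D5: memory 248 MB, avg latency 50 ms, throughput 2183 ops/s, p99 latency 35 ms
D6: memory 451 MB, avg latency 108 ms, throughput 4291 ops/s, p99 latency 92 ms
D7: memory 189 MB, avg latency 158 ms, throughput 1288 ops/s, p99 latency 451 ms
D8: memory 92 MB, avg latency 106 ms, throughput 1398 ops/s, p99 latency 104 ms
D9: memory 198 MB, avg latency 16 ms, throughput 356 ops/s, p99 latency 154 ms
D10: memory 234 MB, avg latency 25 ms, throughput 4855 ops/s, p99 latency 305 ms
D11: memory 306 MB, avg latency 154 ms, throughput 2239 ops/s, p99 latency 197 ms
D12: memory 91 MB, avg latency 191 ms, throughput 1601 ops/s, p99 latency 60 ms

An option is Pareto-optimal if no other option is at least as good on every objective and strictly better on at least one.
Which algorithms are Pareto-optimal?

D1: dominated by D8 (memory 92≤210, avg latency 106≤184, throughput 1398≥1381, p99 latency 104≤455).
D2: dominated by D10 (memory 234≤264, avg latency 25≤48, throughput 4855≥536, p99 latency 305≤420).
D3: dominated by D10 (memory 234≤369, avg latency 25≤81, throughput 4855≥3057, p99 latency 305≤402).
D4: dominated by D10 (memory 234≤306, avg latency 25≤161, throughput 4855≥3827, p99 latency 305≤673).
D5: not dominated (best p99 latency).
D6: not dominated.
D7: dominated by D8 (memory 92≤189, avg latency 106≤158, throughput 1398≥1288, p99 latency 104≤451).
D8: not dominated.
D9: not dominated (best avg latency).
D10: not dominated (best throughput).
D11: not dominated.
D12: not dominated (best memory).

D5, D6, D8, D9, D10, D11, D12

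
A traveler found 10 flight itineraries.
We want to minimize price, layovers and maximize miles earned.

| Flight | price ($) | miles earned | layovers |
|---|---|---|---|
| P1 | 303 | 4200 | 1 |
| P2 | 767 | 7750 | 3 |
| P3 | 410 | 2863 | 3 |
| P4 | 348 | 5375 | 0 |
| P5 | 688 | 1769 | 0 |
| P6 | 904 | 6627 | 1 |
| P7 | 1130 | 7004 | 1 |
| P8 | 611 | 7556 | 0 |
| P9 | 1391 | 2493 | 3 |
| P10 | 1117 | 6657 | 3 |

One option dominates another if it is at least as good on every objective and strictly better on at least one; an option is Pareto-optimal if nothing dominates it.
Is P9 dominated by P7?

P7 vs P9: price 1130≤1391, miles earned 7004≥2493, layovers 1≤3 — P7 is at least as good on every objective with at least one strict improvement.

Yes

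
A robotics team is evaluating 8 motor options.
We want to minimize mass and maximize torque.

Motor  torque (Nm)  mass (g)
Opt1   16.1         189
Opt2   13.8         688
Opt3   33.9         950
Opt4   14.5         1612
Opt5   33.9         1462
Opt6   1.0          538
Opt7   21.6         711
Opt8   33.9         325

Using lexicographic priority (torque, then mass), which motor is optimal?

Opt8

First maximize torque: best is 33.9, kept {Opt3, Opt5, Opt8}.
Then minimize mass: best is 325, kept {Opt8}.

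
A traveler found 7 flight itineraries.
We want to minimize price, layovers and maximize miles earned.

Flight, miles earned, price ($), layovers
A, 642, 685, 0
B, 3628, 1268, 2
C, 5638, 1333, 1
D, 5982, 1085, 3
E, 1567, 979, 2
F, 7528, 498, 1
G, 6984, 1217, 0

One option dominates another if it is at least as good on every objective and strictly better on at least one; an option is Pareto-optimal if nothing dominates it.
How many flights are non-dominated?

3

A: not dominated.
B: dominated by F (miles earned 7528≥3628, price 498≤1268, layovers 1≤2).
C: dominated by F (miles earned 7528≥5638, price 498≤1333, layovers 1≤1).
D: dominated by F (miles earned 7528≥5982, price 498≤1085, layovers 1≤3).
E: dominated by F (miles earned 7528≥1567, price 498≤979, layovers 1≤2).
F: not dominated (best miles earned).
G: not dominated.
Pareto-optimal: A, F, G → 3.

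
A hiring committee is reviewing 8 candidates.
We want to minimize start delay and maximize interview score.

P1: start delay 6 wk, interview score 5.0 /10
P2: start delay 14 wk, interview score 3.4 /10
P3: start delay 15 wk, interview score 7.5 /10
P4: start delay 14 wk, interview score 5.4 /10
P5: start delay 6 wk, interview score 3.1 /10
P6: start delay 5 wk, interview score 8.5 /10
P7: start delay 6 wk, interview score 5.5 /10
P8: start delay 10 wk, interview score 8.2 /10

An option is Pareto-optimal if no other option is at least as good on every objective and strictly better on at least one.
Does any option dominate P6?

P1: worse on start delay (6 vs 5).
P2: worse on start delay (14 vs 5).
P3: worse on start delay (15 vs 5).
P4: worse on start delay (14 vs 5).
P5: worse on start delay (6 vs 5).
P7: worse on start delay (6 vs 5).
P8: worse on start delay (10 vs 5).
No option is at least as good as P6 on every objective and strictly better on one.

No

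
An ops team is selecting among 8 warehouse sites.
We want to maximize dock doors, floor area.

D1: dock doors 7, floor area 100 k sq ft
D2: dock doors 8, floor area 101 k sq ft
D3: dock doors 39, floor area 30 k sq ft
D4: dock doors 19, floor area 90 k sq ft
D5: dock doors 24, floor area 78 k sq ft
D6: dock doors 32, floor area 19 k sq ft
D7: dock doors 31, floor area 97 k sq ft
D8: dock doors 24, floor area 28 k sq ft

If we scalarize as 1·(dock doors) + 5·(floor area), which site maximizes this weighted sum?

D1: 1·7 + 5·100 = 507
D2: 1·8 + 5·101 = 513
D3: 1·39 + 5·30 = 189
D4: 1·19 + 5·90 = 469
D5: 1·24 + 5·78 = 414
D6: 1·32 + 5·19 = 127
D7: 1·31 + 5·97 = 516
D8: 1·24 + 5·28 = 164
Highest: D7 at 516.

D7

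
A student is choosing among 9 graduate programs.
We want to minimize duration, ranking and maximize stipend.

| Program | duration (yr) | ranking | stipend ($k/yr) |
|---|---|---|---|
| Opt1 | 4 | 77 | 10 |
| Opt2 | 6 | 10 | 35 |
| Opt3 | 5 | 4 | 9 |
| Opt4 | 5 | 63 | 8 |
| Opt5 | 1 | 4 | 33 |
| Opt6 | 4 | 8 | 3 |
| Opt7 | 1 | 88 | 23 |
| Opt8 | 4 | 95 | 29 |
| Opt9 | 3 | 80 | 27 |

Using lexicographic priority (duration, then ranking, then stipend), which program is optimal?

Opt5

First minimize duration: best is 1, kept {Opt5, Opt7}.
Then minimize ranking: best is 4, kept {Opt5}.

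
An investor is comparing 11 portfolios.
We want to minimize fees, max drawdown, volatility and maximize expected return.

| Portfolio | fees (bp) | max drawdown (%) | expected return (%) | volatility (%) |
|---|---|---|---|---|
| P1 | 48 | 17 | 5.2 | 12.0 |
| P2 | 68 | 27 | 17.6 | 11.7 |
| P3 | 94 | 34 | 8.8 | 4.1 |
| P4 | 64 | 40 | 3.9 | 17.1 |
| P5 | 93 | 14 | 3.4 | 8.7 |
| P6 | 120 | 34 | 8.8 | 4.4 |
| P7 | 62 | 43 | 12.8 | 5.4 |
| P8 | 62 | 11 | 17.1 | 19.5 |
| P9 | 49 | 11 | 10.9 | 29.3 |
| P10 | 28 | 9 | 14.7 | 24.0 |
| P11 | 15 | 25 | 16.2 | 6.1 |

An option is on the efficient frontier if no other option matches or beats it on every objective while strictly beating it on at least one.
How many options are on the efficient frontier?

P1: not dominated.
P2: not dominated (best expected return).
P3: not dominated (best volatility).
P4: dominated by P1 (fees 48≤64, max drawdown 17≤40, expected return 5.2≥3.9, volatility 12.0≤17.1).
P5: not dominated.
P6: dominated by P3 (fees 94≤120, max drawdown 34≤34, expected return 8.8≥8.8, volatility 4.1≤4.4).
P7: not dominated.
P8: not dominated.
P9: dominated by P10 (fees 28≤49, max drawdown 9≤11, expected return 14.7≥10.9, volatility 24.0≤29.3).
P10: not dominated (best max drawdown).
P11: not dominated (best fees).
Pareto-optimal: P1, P2, P3, P5, P7, P8, P10, P11 → 8.

8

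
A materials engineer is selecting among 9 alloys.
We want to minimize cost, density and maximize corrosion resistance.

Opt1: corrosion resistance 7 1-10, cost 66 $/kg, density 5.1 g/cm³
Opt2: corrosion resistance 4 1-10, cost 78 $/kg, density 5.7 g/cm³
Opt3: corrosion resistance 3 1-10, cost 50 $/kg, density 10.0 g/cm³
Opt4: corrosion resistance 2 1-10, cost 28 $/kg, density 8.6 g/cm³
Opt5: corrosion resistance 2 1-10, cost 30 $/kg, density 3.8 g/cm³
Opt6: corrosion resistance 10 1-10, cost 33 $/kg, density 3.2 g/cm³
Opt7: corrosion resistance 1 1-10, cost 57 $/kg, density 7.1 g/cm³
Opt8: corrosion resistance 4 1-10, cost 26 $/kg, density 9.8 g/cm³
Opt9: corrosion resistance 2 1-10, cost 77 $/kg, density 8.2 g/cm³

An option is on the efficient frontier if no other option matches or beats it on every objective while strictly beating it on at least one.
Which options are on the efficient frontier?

Opt4, Opt5, Opt6, Opt8

Opt1: dominated by Opt6 (corrosion resistance 10≥7, cost 33≤66, density 3.2≤5.1).
Opt2: dominated by Opt1 (corrosion resistance 7≥4, cost 66≤78, density 5.1≤5.7).
Opt3: dominated by Opt6 (corrosion resistance 10≥3, cost 33≤50, density 3.2≤10.0).
Opt4: not dominated.
Opt5: not dominated.
Opt6: not dominated (best corrosion resistance).
Opt7: dominated by Opt5 (corrosion resistance 2≥1, cost 30≤57, density 3.8≤7.1).
Opt8: not dominated (best cost).
Opt9: dominated by Opt1 (corrosion resistance 7≥2, cost 66≤77, density 5.1≤8.2).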